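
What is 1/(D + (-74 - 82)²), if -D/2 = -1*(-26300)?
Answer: -1/28264 ≈ -3.5381e-5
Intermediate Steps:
D = -52600 (D = -(-2)*(-26300) = -2*26300 = -52600)
1/(D + (-74 - 82)²) = 1/(-52600 + (-74 - 82)²) = 1/(-52600 + (-156)²) = 1/(-52600 + 24336) = 1/(-28264) = -1/28264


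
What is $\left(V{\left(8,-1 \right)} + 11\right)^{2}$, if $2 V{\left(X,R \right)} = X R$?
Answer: $49$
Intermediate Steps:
$V{\left(X,R \right)} = \frac{R X}{2}$ ($V{\left(X,R \right)} = \frac{X R}{2} = \frac{R X}{2}$)
$\left(V{\left(8,-1 \right)} + 11\right)^{2} = \left(\frac{1}{2} \left(-1\right) 8 + 11\right)^{2} = \left(-4 + 11\right)^{2} = 7^{2} = 49$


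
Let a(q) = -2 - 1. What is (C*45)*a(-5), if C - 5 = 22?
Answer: -3645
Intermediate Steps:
a(q) = -3
C = 27 (C = 5 + 22 = 27)
(C*45)*a(-5) = (27*45)*(-3) = 1215*(-3) = -3645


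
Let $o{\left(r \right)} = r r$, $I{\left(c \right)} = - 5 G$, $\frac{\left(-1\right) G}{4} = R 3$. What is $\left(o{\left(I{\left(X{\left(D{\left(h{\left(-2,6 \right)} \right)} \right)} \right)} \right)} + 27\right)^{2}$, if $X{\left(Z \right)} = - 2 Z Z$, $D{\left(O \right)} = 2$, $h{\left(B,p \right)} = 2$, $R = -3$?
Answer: $1051510329$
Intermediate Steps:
$G = 36$ ($G = - 4 \left(\left(-3\right) 3\right) = \left(-4\right) \left(-9\right) = 36$)
$X{\left(Z \right)} = - 2 Z^{2}$
$I{\left(c \right)} = -180$ ($I{\left(c \right)} = \left(-5\right) 36 = -180$)
$o{\left(r \right)} = r^{2}$
$\left(o{\left(I{\left(X{\left(D{\left(h{\left(-2,6 \right)} \right)} \right)} \right)} \right)} + 27\right)^{2} = \left(\left(-180\right)^{2} + 27\right)^{2} = \left(32400 + 27\right)^{2} = 32427^{2} = 1051510329$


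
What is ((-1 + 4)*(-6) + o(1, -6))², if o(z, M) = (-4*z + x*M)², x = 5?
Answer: 1295044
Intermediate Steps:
o(z, M) = (-4*z + 5*M)²
((-1 + 4)*(-6) + o(1, -6))² = ((-1 + 4)*(-6) + (-4*1 + 5*(-6))²)² = (3*(-6) + (-4 - 30)²)² = (-18 + (-34)²)² = (-18 + 1156)² = 1138² = 1295044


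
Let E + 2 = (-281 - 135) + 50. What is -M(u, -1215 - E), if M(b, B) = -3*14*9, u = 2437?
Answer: 378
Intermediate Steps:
E = -368 (E = -2 + ((-281 - 135) + 50) = -2 + (-416 + 50) = -2 - 366 = -368)
M(b, B) = -378 (M(b, B) = -42*9 = -378)
-M(u, -1215 - E) = -1*(-378) = 378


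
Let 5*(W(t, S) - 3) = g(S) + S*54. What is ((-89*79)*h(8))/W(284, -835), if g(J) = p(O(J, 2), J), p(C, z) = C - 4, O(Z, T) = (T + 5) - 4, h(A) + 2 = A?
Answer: 105465/22538 ≈ 4.6794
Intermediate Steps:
h(A) = -2 + A
O(Z, T) = 1 + T (O(Z, T) = (5 + T) - 4 = 1 + T)
p(C, z) = -4 + C
g(J) = -1 (g(J) = -4 + (1 + 2) = -4 + 3 = -1)
W(t, S) = 14/5 + 54*S/5 (W(t, S) = 3 + (-1 + S*54)/5 = 3 + (-1 + 54*S)/5 = 3 + (-⅕ + 54*S/5) = 14/5 + 54*S/5)
((-89*79)*h(8))/W(284, -835) = ((-89*79)*(-2 + 8))/(14/5 + (54/5)*(-835)) = (-7031*6)/(14/5 - 9018) = -42186/(-45076/5) = -42186*(-5/45076) = 105465/22538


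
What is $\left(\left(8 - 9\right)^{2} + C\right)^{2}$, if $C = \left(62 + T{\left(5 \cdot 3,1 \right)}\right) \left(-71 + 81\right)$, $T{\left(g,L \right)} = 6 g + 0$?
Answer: $2313441$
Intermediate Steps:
$T{\left(g,L \right)} = 6 g$
$C = 1520$ ($C = \left(62 + 6 \cdot 5 \cdot 3\right) \left(-71 + 81\right) = \left(62 + 6 \cdot 15\right) 10 = \left(62 + 90\right) 10 = 152 \cdot 10 = 1520$)
$\left(\left(8 - 9\right)^{2} + C\right)^{2} = \left(\left(8 - 9\right)^{2} + 1520\right)^{2} = \left(\left(-1\right)^{2} + 1520\right)^{2} = \left(1 + 1520\right)^{2} = 1521^{2} = 2313441$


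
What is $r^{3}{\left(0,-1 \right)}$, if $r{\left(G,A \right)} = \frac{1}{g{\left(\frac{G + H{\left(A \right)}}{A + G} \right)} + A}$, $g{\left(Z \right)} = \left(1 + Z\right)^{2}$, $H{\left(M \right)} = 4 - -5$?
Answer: $\frac{1}{250047} \approx 3.9992 \cdot 10^{-6}$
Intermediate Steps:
$H{\left(M \right)} = 9$ ($H{\left(M \right)} = 4 + 5 = 9$)
$r{\left(G,A \right)} = \frac{1}{A + \left(1 + \frac{9 + G}{A + G}\right)^{2}}$ ($r{\left(G,A \right)} = \frac{1}{\left(1 + \frac{G + 9}{A + G}\right)^{2} + A} = \frac{1}{\left(1 + \frac{9 + G}{A + G}\right)^{2} + A} = \frac{1}{A + \left(1 + \frac{9 + G}{A + G}\right)^{2}}$)
$r^{3}{\left(0,-1 \right)} = \left(\frac{\left(-1 + 0\right)^{2}}{\left(9 - 1 + 2 \cdot 0\right)^{2} - \left(-1 + 0\right)^{2}}\right)^{3} = \left(\frac{\left(-1\right)^{2}}{\left(9 - 1 + 0\right)^{2} - \left(-1\right)^{2}}\right)^{3} = \left(1 \frac{1}{8^{2} - 1}\right)^{3} = \left(1 \frac{1}{64 - 1}\right)^{3} = \left(1 \cdot \frac{1}{63}\right)^{3} = \left(\frac{1}{63}\right)^{3} = \frac{1}{250047}$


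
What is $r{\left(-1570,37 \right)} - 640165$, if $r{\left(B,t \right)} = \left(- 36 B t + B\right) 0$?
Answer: $-640165$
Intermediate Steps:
$r{\left(B,t \right)} = 0$ ($r{\left(B,t \right)} = \left(- 36 B t + B\right) 0 = \left(B - 36 B t\right) 0 = 0$)
$r{\left(-1570,37 \right)} - 640165 = 0 - 640165 = -640165$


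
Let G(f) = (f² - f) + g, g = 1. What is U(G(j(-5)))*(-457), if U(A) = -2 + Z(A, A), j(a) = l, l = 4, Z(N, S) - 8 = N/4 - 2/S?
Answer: -216161/52 ≈ -4156.9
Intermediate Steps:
Z(N, S) = 8 - 2/S + N/4 (Z(N, S) = 8 + (N/4 - 2/S) = 8 + (-2/S + N/4) = 8 - 2/S + N/4)
j(a) = 4
G(f) = 1 + f² - f (G(f) = (f² - f) + 1 = 1 + f² - f)
U(A) = 6 - 2/A + A/4 (U(A) = -2 + (8 - 2/A + A/4) = 6 - 2/A + A/4)
U(G(j(-5)))*(-457) = (6 - 2/(1 + 4² - 1*4) + (1 + 4² - 1*4)/4)*(-457) = (6 - 2/(1 + 16 - 4) + (1 + 16 - 4)/4)*(-457) = (6 - 2/13 + (¼)*13)*(-457) = (6 - 2*1/13 + 13/4)*(-457) = (6 - 2/13 + 13/4)*(-457) = (473/52)*(-457) = -216161/52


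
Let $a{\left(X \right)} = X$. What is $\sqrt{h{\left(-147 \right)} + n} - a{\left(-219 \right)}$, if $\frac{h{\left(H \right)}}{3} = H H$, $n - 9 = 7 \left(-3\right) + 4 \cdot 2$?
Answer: $219 + \sqrt{64823} \approx 473.6$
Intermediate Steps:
$n = -4$ ($n = 9 + \left(7 \left(-3\right) + 4 \cdot 2\right) = 9 + \left(-21 + 8\right) = 9 - 13 = -4$)
$h{\left(H \right)} = 3 H^{2}$ ($h{\left(H \right)} = 3 H H = 3 H^{2}$)
$\sqrt{h{\left(-147 \right)} + n} - a{\left(-219 \right)} = \sqrt{3 \left(-147\right)^{2} - 4} - -219 = \sqrt{3 \cdot 21609 - 4} + 219 = \sqrt{64827 - 4} + 219 = \sqrt{64823} + 219 = 219 + \sqrt{64823}$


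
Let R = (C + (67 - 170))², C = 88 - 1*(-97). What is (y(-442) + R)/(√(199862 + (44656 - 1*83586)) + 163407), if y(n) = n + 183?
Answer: 352142085/8900562239 - 4310*√40233/8900562239 ≈ 0.039467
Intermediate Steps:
C = 185 (C = 88 + 97 = 185)
y(n) = 183 + n
R = 6724 (R = (185 + (67 - 170))² = (185 - 103)² = 82² = 6724)
(y(-442) + R)/(√(199862 + (44656 - 1*83586)) + 163407) = ((183 - 442) + 6724)/(√(199862 + (44656 - 1*83586)) + 163407) = (-259 + 6724)/(√(199862 + (44656 - 83586)) + 163407) = 6465/(√(199862 - 38930) + 163407) = 6465/(√160932 + 163407) = 6465/(2*√40233 + 163407) = 6465/(163407 + 2*√40233)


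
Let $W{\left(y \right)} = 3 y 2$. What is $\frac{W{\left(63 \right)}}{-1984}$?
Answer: $- \frac{189}{992} \approx -0.19052$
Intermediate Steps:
$W{\left(y \right)} = 6 y$
$\frac{W{\left(63 \right)}}{-1984} = \frac{6 \cdot 63}{-1984} = 378 \left(- \frac{1}{1984}\right) = - \frac{189}{992}$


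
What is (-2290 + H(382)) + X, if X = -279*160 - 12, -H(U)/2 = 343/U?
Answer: -8966265/191 ≈ -46944.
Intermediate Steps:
H(U) = -686/U
X = -44652 (X = -44640 - 12 = -44652)
(-2290 + H(382)) + X = (-2290 - 686/382) - 44652 = (-2290 - 686*1/382) - 44652 = (-2290 - 343/191) - 44652 = -437733/191 - 44652 = -8966265/191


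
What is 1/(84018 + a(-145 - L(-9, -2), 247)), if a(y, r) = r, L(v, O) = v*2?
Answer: 1/84265 ≈ 1.1867e-5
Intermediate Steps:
L(v, O) = 2*v
1/(84018 + a(-145 - L(-9, -2), 247)) = 1/(84018 + 247) = 1/84265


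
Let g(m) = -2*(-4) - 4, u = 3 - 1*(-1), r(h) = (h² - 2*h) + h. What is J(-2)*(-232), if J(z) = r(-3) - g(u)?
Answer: -1856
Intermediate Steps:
r(h) = h² - h
u = 4 (u = 3 + 1 = 4)
g(m) = 4 (g(m) = 8 - 4 = 4)
J(z) = 8 (J(z) = -3*(-1 - 3) - 1*4 = -3*(-4) - 4 = 12 - 4 = 8)
J(-2)*(-232) = 8*(-232) = -1856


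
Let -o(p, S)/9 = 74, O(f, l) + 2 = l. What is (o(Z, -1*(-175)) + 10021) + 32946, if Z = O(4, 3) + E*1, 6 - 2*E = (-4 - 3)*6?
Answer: 42301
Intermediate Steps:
E = 24 (E = 3 - (-4 - 3)*6/2 = 3 - (-7)*6/2 = 3 - ½*(-42) = 3 + 21 = 24)
O(f, l) = -2 + l
Z = 25 (Z = (-2 + 3) + 24*1 = 1 + 24 = 25)
o(p, S) = -666 (o(p, S) = -9*74 = -666)
(o(Z, -1*(-175)) + 10021) + 32946 = (-666 + 10021) + 32946 = 9355 + 32946 = 42301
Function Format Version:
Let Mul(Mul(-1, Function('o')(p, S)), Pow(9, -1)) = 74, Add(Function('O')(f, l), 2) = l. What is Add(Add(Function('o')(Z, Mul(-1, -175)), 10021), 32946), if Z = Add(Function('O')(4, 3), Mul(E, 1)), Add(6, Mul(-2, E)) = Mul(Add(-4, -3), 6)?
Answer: 42301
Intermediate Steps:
E = 24 (E = Add(3, Mul(Rational(-1, 2), Mul(Add(-4, -3), 6))) = Add(3, Mul(Rational(-1, 2), Mul(-7, 6))) = Add(3, Mul(Rational(-1, 2), -42)) = Add(3, 21) = 24)
Function('O')(f, l) = Add(-2, l)
Z = 25 (Z = Add(Add(-2, 3), Mul(24, 1)) = Add(1, 24) = 25)
Function('o')(p, S) = -666 (Function('o')(p, S) = Mul(-9, 74) = -666)
Add(Add(Function('o')(Z, Mul(-1, -175)), 10021), 32946) = Add(Add(-666, 10021), 32946) = Add(9355, 32946) = 42301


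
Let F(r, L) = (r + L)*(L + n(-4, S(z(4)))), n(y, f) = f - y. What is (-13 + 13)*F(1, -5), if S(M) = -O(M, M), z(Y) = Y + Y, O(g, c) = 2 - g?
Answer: 0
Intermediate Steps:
z(Y) = 2*Y
S(M) = -2 + M (S(M) = -(2 - M) = -2 + M)
F(r, L) = (10 + L)*(L + r) (F(r, L) = (r + L)*(L + ((-2 + 2*4) - 1*(-4))) = (L + r)*(L + ((-2 + 8) + 4)) = (L + r)*(L + (6 + 4)) = (L + r)*(L + 10) = (L + r)*(10 + L) = (10 + L)*(L + r))
(-13 + 13)*F(1, -5) = (-13 + 13)*((-5)² + 10*(-5) + 10*1 - 5*1) = 0*(25 - 50 + 10 - 5) = 0*(-20) = 0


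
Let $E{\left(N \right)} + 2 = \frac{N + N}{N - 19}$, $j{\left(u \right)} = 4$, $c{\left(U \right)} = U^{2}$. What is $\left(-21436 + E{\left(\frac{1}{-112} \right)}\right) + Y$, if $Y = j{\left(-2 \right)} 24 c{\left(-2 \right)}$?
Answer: $- \frac{44823964}{2129} \approx -21054.0$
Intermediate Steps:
$Y = 384$ ($Y = 4 \cdot 24 \left(-2\right)^{2} = 96 \cdot 4 = 384$)
$E{\left(N \right)} = -2 + \frac{2 N}{-19 + N}$ ($E{\left(N \right)} = -2 + \frac{N + N}{N - 19} = -2 + \frac{2 N}{-19 + N}$)
$\left(-21436 + E{\left(\frac{1}{-112} \right)}\right) + Y = \left(-21436 + \frac{38}{-19 + \frac{1}{-112}}\right) + 384 = \left(-21436 + \frac{38}{-19 - \frac{1}{112}}\right) + 384 = \left(-21436 + \frac{38}{- \frac{2129}{112}}\right) + 384 = \left(-21436 + 38 \left(- \frac{112}{2129}\right)\right) + 384 = \left(-21436 - \frac{4256}{2129}\right) + 384 = - \frac{45641500}{2129} + 384 = - \frac{44823964}{2129}$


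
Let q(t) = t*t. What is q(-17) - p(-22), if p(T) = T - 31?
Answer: 342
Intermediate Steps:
p(T) = -31 + T
q(t) = t**2
q(-17) - p(-22) = (-17)**2 - (-31 - 22) = 289 - 1*(-53) = 289 + 53 = 342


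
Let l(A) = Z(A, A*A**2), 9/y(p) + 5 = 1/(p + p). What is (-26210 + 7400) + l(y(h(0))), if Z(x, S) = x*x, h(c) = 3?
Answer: -15816294/841 ≈ -18807.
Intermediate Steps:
Z(x, S) = x**2
y(p) = 9/(-5 + 1/(2*p)) (y(p) = 9/(-5 + 1/(p + p)) = 9/(-5 + 1/(2*p)))
l(A) = A**2
(-26210 + 7400) + l(y(h(0))) = (-26210 + 7400) + (-18*3/(-1 + 10*3))**2 = -18810 + (-18*3/(-1 + 30))**2 = -18810 + (-18*3/29)**2 = -18810 + (-18*3*1/29)**2 = -18810 + (-54/29)**2 = -18810 + 2916/841 = -15816294/841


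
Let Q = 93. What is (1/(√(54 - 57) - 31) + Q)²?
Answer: (536052*√3 + 8279977*I)/(2*(31*√3 + 479*I)) ≈ 8643.0 - 0.33408*I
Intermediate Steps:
(1/(√(54 - 57) - 31) + Q)² = (1/(√(54 - 57) - 31) + 93)² = (1/(√(-3) - 31) + 93)² = (1/(I*√3 - 31) + 93)² = (1/(-31 + I*√3) + 93)² = (93 + 1/(-31 + I*√3))²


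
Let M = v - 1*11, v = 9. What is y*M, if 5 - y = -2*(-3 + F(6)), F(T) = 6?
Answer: -22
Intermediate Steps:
M = -2 (M = 9 - 1*11 = 9 - 11 = -2)
y = 11 (y = 5 - (-2)*(-3 + 6) = 5 - (-2)*3 = 5 - 1*(-6) = 5 + 6 = 11)
y*M = 11*(-2) = -22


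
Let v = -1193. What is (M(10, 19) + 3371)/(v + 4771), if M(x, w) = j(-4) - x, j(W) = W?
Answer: 3357/3578 ≈ 0.93823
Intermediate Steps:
M(x, w) = -4 - x
(M(10, 19) + 3371)/(v + 4771) = ((-4 - 1*10) + 3371)/(-1193 + 4771) = ((-4 - 10) + 3371)/3578 = (-14 + 3371)*(1/3578) = 3357*(1/3578) = 3357/3578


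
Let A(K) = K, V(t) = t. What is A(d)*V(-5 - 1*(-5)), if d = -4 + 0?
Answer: 0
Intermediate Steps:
d = -4
A(d)*V(-5 - 1*(-5)) = -4*(-5 - 1*(-5)) = -4*(-5 + 5) = -4*0 = 0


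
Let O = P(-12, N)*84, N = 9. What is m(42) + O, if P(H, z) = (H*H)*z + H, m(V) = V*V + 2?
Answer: 109622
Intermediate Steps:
m(V) = 2 + V² (m(V) = V² + 2 = 2 + V²)
P(H, z) = H + z*H² (P(H, z) = H²*z + H = z*H² + H = H + z*H²)
O = 107856 (O = -12*(1 - 12*9)*84 = -12*(1 - 108)*84 = -12*(-107)*84 = 1284*84 = 107856)
m(42) + O = (2 + 42²) + 107856 = (2 + 1764) + 107856 = 1766 + 107856 = 109622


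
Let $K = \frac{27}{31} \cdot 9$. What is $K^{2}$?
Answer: $\frac{59049}{961} \approx 61.445$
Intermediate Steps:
$K = \frac{243}{31}$ ($K = 27 \cdot \frac{1}{31} \cdot 9 = \frac{27}{31} \cdot 9 = \frac{243}{31} \approx 7.8387$)
$K^{2} = \left(\frac{243}{31}\right)^{2} = \frac{59049}{961}$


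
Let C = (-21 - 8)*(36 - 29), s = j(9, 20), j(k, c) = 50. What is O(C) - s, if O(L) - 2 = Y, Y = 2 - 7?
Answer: -53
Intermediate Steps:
s = 50
C = -203 (C = -29*7 = -203)
Y = -5
O(L) = -3 (O(L) = 2 - 5 = -3)
O(C) - s = -3 - 1*50 = -3 - 50 = -53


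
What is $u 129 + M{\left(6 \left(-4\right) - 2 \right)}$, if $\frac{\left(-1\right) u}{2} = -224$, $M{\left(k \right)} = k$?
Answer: $57766$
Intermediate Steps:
$u = 448$ ($u = \left(-2\right) \left(-224\right) = 448$)
$u 129 + M{\left(6 \left(-4\right) - 2 \right)} = 448 \cdot 129 + \left(6 \left(-4\right) - 2\right) = 57792 - 26 = 57766$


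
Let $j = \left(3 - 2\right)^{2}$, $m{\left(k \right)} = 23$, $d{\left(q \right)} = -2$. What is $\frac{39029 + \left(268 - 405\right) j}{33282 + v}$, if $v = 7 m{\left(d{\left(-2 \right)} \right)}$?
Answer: $\frac{38892}{33443} \approx 1.1629$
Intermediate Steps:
$j = 1$ ($j = 1^{2} = 1$)
$v = 161$ ($v = 7 \cdot 23 = 161$)
$\frac{39029 + \left(268 - 405\right) j}{33282 + v} = \frac{39029 + \left(268 - 405\right) 1}{33282 + 161} = \frac{39029 + \left(268 - 405\right) 1}{33443} = \left(39029 - 137\right) \frac{1}{33443} = 38892 \cdot \frac{1}{33443} = \frac{38892}{33443}$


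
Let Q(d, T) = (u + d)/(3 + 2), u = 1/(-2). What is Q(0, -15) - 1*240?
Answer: -2401/10 ≈ -240.10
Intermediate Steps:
u = -½ ≈ -0.50000
Q(d, T) = -⅒ + d/5 (Q(d, T) = (-½ + d)/(3 + 2) = (-½ + d)/5 = (-½ + d)*(⅕) = -⅒ + d/5)
Q(0, -15) - 1*240 = (-⅒ + (⅕)*0) - 1*240 = (-⅒ + 0) - 240 = -⅒ - 240 = -2401/10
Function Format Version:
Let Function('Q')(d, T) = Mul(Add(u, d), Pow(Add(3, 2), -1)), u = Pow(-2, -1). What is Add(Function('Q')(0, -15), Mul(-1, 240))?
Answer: Rational(-2401, 10) ≈ -240.10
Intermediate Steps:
u = Rational(-1, 2) ≈ -0.50000
Function('Q')(d, T) = Add(Rational(-1, 10), Mul(Rational(1, 5), d)) (Function('Q')(d, T) = Mul(Add(Rational(-1, 2), d), Pow(Add(3, 2), -1)) = Mul(Add(Rational(-1, 2), d), Pow(5, -1)) = Mul(Add(Rational(-1, 2), d), Rational(1, 5)) = Add(Rational(-1, 10), Mul(Rational(1, 5), d)))
Add(Function('Q')(0, -15), Mul(-1, 240)) = Add(Add(Rational(-1, 10), Mul(Rational(1, 5), 0)), Mul(-1, 240)) = Add(Add(Rational(-1, 10), 0), -240) = Add(Rational(-1, 10), -240) = Rational(-2401, 10)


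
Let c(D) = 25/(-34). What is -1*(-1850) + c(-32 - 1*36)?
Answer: 62875/34 ≈ 1849.3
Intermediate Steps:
c(D) = -25/34 (c(D) = 25*(-1/34) = -25/34)
-1*(-1850) + c(-32 - 1*36) = -1*(-1850) - 25/34 = 1850 - 25/34 = 62875/34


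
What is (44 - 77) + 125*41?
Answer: 5092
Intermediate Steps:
(44 - 77) + 125*41 = -33 + 5125 = 5092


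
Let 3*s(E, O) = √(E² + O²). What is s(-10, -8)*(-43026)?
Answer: -28684*√41 ≈ -1.8367e+5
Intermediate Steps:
s(E, O) = √(E² + O²)/3
s(-10, -8)*(-43026) = (√((-10)² + (-8)²)/3)*(-43026) = (√(100 + 64)/3)*(-43026) = (√164/3)*(-43026) = ((2*√41)/3)*(-43026) = (2*√41/3)*(-43026) = -28684*√41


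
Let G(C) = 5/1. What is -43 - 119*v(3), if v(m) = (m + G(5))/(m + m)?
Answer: -605/3 ≈ -201.67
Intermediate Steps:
G(C) = 5 (G(C) = 5*1 = 5)
v(m) = (5 + m)/(2*m) (v(m) = (m + 5)/(m + m) = (5 + m)/((2*m)) = (5 + m)*(1/(2*m)) = (5 + m)/(2*m))
-43 - 119*v(3) = -43 - 119*(5 + 3)/(2*3) = -43 - 119*8/(2*3) = -43 - 119*4/3 = -43 - 476/3 = -605/3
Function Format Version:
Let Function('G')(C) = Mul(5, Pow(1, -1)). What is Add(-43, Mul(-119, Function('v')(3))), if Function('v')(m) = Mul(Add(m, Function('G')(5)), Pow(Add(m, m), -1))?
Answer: Rational(-605, 3) ≈ -201.67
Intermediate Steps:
Function('G')(C) = 5 (Function('G')(C) = Mul(5, 1) = 5)
Function('v')(m) = Mul(Rational(1, 2), Pow(m, -1), Add(5, m)) (Function('v')(m) = Mul(Add(m, 5), Pow(Add(m, m), -1)) = Mul(Add(5, m), Pow(Mul(2, m), -1)) = Mul(Add(5, m), Mul(Rational(1, 2), Pow(m, -1))) = Mul(Rational(1, 2), Pow(m, -1), Add(5, m)))
Add(-43, Mul(-119, Function('v')(3))) = Add(-43, Mul(-119, Mul(Rational(1, 2), Pow(3, -1), Add(5, 3)))) = Add(-43, Mul(-119, Mul(Rational(1, 2), Rational(1, 3), 8))) = Add(-43, Mul(-119, Rational(4, 3))) = Add(-43, Rational(-476, 3)) = Rational(-605, 3)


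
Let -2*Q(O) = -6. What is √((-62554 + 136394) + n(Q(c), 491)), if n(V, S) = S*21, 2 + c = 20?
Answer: √84151 ≈ 290.09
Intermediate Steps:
c = 18 (c = -2 + 20 = 18)
Q(O) = 3 (Q(O) = -½*(-6) = 3)
n(V, S) = 21*S
√((-62554 + 136394) + n(Q(c), 491)) = √((-62554 + 136394) + 21*491) = √(73840 + 10311) = √84151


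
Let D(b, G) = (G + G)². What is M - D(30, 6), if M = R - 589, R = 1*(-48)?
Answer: -781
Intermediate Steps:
R = -48
D(b, G) = 4*G² (D(b, G) = (2*G)² = 4*G²)
M = -637 (M = -48 - 589 = -637)
M - D(30, 6) = -637 - 4*6² = -637 - 4*36 = -637 - 1*144 = -637 - 144 = -781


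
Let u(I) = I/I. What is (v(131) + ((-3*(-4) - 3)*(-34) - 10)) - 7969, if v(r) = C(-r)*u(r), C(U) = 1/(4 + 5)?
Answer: -74564/9 ≈ -8284.9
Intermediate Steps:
u(I) = 1
C(U) = ⅑ (C(U) = 1/9 = ⅑)
v(r) = ⅑ (v(r) = (⅑)*1 = ⅑)
(v(131) + ((-3*(-4) - 3)*(-34) - 10)) - 7969 = (⅑ + ((-3*(-4) - 3)*(-34) - 10)) - 7969 = (⅑ + ((12 - 3)*(-34) - 10)) - 7969 = (⅑ + (9*(-34) - 10)) - 7969 = (⅑ + (-306 - 10)) - 7969 = (⅑ - 316) - 7969 = -2843/9 - 7969 = -74564/9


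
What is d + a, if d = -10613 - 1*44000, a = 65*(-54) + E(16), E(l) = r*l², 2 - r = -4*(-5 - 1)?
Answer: -63755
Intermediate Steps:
r = -22 (r = 2 - (-4)*(-5 - 1) = 2 - (-4)*(-6) = 2 - 1*24 = 2 - 24 = -22)
E(l) = -22*l²
a = -9142 (a = 65*(-54) - 22*16² = -3510 - 22*256 = -3510 - 5632 = -9142)
d = -54613 (d = -10613 - 44000 = -54613)
d + a = -54613 - 9142 = -63755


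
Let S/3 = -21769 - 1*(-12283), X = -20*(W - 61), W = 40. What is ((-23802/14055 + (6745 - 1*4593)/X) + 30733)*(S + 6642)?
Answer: -21990554884584/32795 ≈ -6.7055e+8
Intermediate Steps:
X = 420 (X = -20*(40 - 61) = -20*(-21) = 420)
S = -28458 (S = 3*(-21769 - 1*(-12283)) = 3*(-21769 + 12283) = 3*(-9486) = -28458)
((-23802/14055 + (6745 - 1*4593)/X) + 30733)*(S + 6642) = ((-23802/14055 + (6745 - 1*4593)/420) + 30733)*(-28458 + 6642) = ((-23802*1/14055 + (6745 - 4593)*(1/420)) + 30733)*(-21816) = ((-7934/4685 + 2152*(1/420)) + 30733)*(-21816) = ((-7934/4685 + 538/105) + 30733)*(-21816) = (337492/98385 + 30733)*(-21816) = (3024003697/98385)*(-21816) = -21990554884584/32795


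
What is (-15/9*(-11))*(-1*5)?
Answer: -275/3 ≈ -91.667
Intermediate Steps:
(-15/9*(-11))*(-1*5) = (-15*1/9*(-11))*(-5) = -5/3*(-11)*(-5) = (55/3)*(-5) = -275/3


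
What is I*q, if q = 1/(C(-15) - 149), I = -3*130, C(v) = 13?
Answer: 195/68 ≈ 2.8676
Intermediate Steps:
I = -390
q = -1/136 (q = 1/(13 - 149) = 1/(-136) = -1/136 ≈ -0.0073529)
I*q = -390*(-1/136) = 195/68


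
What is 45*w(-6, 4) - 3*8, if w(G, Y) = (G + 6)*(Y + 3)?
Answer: -24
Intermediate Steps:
w(G, Y) = (3 + Y)*(6 + G) (w(G, Y) = (6 + G)*(3 + Y) = (3 + Y)*(6 + G))
45*w(-6, 4) - 3*8 = 45*(18 + 3*(-6) + 6*4 - 6*4) - 3*8 = 45*(18 - 18 + 24 - 24) - 24 = 45*0 - 24 = 0 - 24 = -24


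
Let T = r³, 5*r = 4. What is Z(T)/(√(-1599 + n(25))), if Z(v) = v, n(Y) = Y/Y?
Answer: -32*I*√1598/99875 ≈ -0.012808*I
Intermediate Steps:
n(Y) = 1
r = ⅘ (r = (⅕)*4 = ⅘ ≈ 0.80000)
T = 64/125 (T = (⅘)³ = 64/125 ≈ 0.51200)
Z(T)/(√(-1599 + n(25))) = 64/(125*(√(-1599 + 1))) = 64/(125*(√(-1598))) = 64/(125*((I*√1598))) = 64*(-I*√1598/1598)/125 = -32*I*√1598/99875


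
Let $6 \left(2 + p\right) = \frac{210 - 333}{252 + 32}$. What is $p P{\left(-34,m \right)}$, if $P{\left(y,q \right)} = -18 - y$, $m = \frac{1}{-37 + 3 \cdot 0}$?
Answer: $- \frac{2354}{71} \approx -33.155$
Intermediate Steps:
$m = - \frac{1}{37}$ ($m = \frac{1}{-37 + 0} = \frac{1}{-37} = - \frac{1}{37} \approx -0.027027$)
$p = - \frac{1177}{568}$ ($p = -2 + \frac{\left(210 - 333\right) \frac{1}{252 + 32}}{6} = -2 + \frac{\left(-123\right) \frac{1}{284}}{6} = -2 + \frac{1}{6} \left(- \frac{123}{284}\right) = -2 - \frac{41}{568} = - \frac{1177}{568} \approx -2.0722$)
$p P{\left(-34,m \right)} = - \frac{1177 \left(-18 - -34\right)}{568} = - \frac{1177 \left(-18 + 34\right)}{568} = \left(- \frac{1177}{568}\right) 16 = - \frac{2354}{71}$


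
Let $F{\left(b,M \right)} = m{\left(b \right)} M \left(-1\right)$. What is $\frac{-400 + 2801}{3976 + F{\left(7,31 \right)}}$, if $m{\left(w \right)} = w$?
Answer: $\frac{343}{537} \approx 0.63873$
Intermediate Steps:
$F{\left(b,M \right)} = - M b$ ($F{\left(b,M \right)} = b M \left(-1\right) = b \left(- M\right) = - M b$)
$\frac{-400 + 2801}{3976 + F{\left(7,31 \right)}} = \frac{-400 + 2801}{3976 - 31 \cdot 7} = \frac{2401}{3976 - 217} = \frac{2401}{3759} = 2401 \cdot \frac{1}{3759} = \frac{343}{537}$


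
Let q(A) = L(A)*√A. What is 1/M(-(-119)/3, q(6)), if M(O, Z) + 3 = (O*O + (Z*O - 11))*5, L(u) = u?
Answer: 632547/4251475489 - 96390*√6/4251475489 ≈ 9.3248e-5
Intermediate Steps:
q(A) = A^(3/2) (q(A) = A*√A = A^(3/2))
M(O, Z) = -58 + 5*O² + 5*O*Z (M(O, Z) = -3 + (O*O + (Z*O - 11))*5 = -3 + (O² + (O*Z - 11))*5 = -3 + (O² + (-11 + O*Z))*5 = -3 + (-11 + O² + O*Z)*5 = -3 + (-55 + 5*O² + 5*O*Z) = -58 + 5*O² + 5*O*Z)
1/M(-(-119)/3, q(6)) = 1/(-58 + 5*(-(-119)/3)² + 5*(-(-119)/3)*6^(3/2)) = 1/(-58 + 5*(-(-119)/3)² + 5*(-(-119)/3)*(6*√6)) = 1/(-58 + 5*(-17*(-7/3))² + 5*(-17*(-7/3))*(6*√6)) = 1/(-58 + 5*(119/3)² + 5*(119/3)*(6*√6)) = 1/(-58 + 5*(14161/9) + 1190*√6) = 1/(-58 + 70805/9 + 1190*√6) = 1/(70283/9 + 1190*√6)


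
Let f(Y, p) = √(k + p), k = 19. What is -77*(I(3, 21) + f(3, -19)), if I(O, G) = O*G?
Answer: -4851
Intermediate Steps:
I(O, G) = G*O
f(Y, p) = √(19 + p)
-77*(I(3, 21) + f(3, -19)) = -77*(21*3 + √(19 - 19)) = -77*(63 + √0) = -77*(63 + 0) = -77*63 = -4851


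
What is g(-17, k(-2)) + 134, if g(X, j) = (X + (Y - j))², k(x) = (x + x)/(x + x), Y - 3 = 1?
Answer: 330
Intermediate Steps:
Y = 4 (Y = 3 + 1 = 4)
k(x) = 1 (k(x) = (2*x)/((2*x)) = (2*x)*(1/(2*x)) = 1)
g(X, j) = (4 + X - j)² (g(X, j) = (X + (4 - j))² = (4 + X - j)²)
g(-17, k(-2)) + 134 = (4 - 17 - 1*1)² + 134 = (4 - 17 - 1)² + 134 = (-14)² + 134 = 196 + 134 = 330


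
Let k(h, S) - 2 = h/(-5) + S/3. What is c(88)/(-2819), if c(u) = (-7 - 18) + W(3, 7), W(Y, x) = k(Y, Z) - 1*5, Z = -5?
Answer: 454/42285 ≈ 0.010737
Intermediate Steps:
k(h, S) = 2 - h/5 + S/3 (k(h, S) = 2 + (h/(-5) + S/3) = 2 + (h*(-⅕) + S*(⅓)) = 2 + (-h/5 + S/3) = 2 - h/5 + S/3)
W(Y, x) = -14/3 - Y/5 (W(Y, x) = (2 - Y/5 + (⅓)*(-5)) - 1*5 = (2 - Y/5 - 5/3) - 5 = (⅓ - Y/5) - 5 = -14/3 - Y/5)
c(u) = -454/15 (c(u) = (-7 - 18) + (-14/3 - ⅕*3) = -25 + (-14/3 - ⅗) = -25 - 79/15 = -454/15)
c(88)/(-2819) = -454/15/(-2819) = -454/15*(-1/2819) = 454/42285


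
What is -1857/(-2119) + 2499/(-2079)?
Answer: -68318/209781 ≈ -0.32566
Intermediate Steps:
-1857/(-2119) + 2499/(-2079) = -1857*(-1/2119) + 2499*(-1/2079) = 1857/2119 - 119/99 = -68318/209781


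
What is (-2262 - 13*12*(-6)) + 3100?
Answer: 1774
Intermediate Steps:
(-2262 - 13*12*(-6)) + 3100 = (-2262 - 156*(-6)) + 3100 = (-2262 + 936) + 3100 = -1326 + 3100 = 1774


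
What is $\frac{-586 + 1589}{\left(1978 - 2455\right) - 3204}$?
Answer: $- \frac{1003}{3681} \approx -0.27248$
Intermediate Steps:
$\frac{-586 + 1589}{\left(1978 - 2455\right) - 3204} = \frac{1003}{\left(1978 - 2455\right) - 3204} = \frac{1003}{-477 - 3204} = \frac{1003}{-3681} = 1003 \left(- \frac{1}{3681}\right) = - \frac{1003}{3681}$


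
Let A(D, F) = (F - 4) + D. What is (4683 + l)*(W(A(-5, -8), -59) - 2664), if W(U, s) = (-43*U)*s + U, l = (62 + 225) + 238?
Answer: -238578480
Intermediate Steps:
A(D, F) = -4 + D + F (A(D, F) = (-4 + F) + D = -4 + D + F)
l = 525 (l = 287 + 238 = 525)
W(U, s) = U - 43*U*s (W(U, s) = -43*U*s + U = U - 43*U*s)
(4683 + l)*(W(A(-5, -8), -59) - 2664) = (4683 + 525)*((-4 - 5 - 8)*(1 - 43*(-59)) - 2664) = 5208*(-17*(1 + 2537) - 2664) = 5208*(-17*2538 - 2664) = 5208*(-43146 - 2664) = 5208*(-45810) = -238578480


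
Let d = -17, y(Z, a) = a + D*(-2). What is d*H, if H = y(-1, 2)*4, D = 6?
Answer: 680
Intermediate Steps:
y(Z, a) = -12 + a (y(Z, a) = a + 6*(-2) = a - 12 = -12 + a)
H = -40 (H = (-12 + 2)*4 = -10*4 = -40)
d*H = -17*(-40) = 680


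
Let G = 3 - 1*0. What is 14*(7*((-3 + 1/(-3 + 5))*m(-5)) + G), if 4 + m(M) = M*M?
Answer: -5103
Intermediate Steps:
m(M) = -4 + M**2 (m(M) = -4 + M*M = -4 + M**2)
G = 3 (G = 3 + 0 = 3)
14*(7*((-3 + 1/(-3 + 5))*m(-5)) + G) = 14*(7*((-3 + 1/(-3 + 5))*(-4 + (-5)**2)) + 3) = 14*(7*((-3 + 1/2)*(-4 + 25)) + 3) = 14*(7*((-3 + 1/2)*21) + 3) = 14*(7*(-5/2*21) + 3) = 14*(7*(-105/2) + 3) = 14*(-735/2 + 3) = 14*(-729/2) = -5103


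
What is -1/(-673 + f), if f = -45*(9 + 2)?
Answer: 1/1168 ≈ 0.00085616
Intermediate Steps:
f = -495 (f = -45*11 = -495)
-1/(-673 + f) = -1/(-673 - 495) = -1/(-1168) = -1*(-1/1168) = 1/1168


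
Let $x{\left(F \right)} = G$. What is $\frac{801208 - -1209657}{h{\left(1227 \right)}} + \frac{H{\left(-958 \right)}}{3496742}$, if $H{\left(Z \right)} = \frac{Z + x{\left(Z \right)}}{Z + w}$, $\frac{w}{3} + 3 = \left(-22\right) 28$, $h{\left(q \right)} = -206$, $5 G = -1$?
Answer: $- \frac{24742006533067576}{2534657147975} \approx -9761.5$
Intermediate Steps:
$G = - \frac{1}{5}$ ($G = \frac{1}{5} \left(-1\right) = - \frac{1}{5} \approx -0.2$)
$x{\left(F \right)} = - \frac{1}{5}$
$w = -1857$ ($w = -9 + 3 \left(\left(-22\right) 28\right) = -9 + 3 \left(-616\right) = -9 - 1848 = -1857$)
$H{\left(Z \right)} = \frac{- \frac{1}{5} + Z}{-1857 + Z}$ ($H{\left(Z \right)} = \frac{Z - \frac{1}{5}}{Z - 1857} = \frac{- \frac{1}{5} + Z}{-1857 + Z}$)
$\frac{801208 - -1209657}{h{\left(1227 \right)}} + \frac{H{\left(-958 \right)}}{3496742} = \frac{801208 - -1209657}{-206} + \frac{\frac{1}{-1857 - 958} \left(- \frac{1}{5} - 958\right)}{3496742} = \left(801208 + 1209657\right) \left(- \frac{1}{206}\right) + \frac{1}{-2815} \left(- \frac{4791}{5}\right) \frac{1}{3496742} = 2010865 \left(- \frac{1}{206}\right) + \left(- \frac{1}{2815}\right) \left(- \frac{4791}{5}\right) \frac{1}{3496742} = - \frac{2010865}{206} + \frac{4791}{14075} \cdot \frac{1}{3496742} = - \frac{2010865}{206} + \frac{4791}{49216643650} = - \frac{24742006533067576}{2534657147975}$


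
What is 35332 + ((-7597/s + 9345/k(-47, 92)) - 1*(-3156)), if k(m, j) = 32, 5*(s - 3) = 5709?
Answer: 1775511311/45792 ≈ 38773.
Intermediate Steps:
s = 5724/5 (s = 3 + (⅕)*5709 = 3 + 5709/5 = 5724/5 ≈ 1144.8)
35332 + ((-7597/s + 9345/k(-47, 92)) - 1*(-3156)) = 35332 + ((-7597/5724/5 + 9345/32) - 1*(-3156)) = 35332 + ((-7597*5/5724 + 9345*(1/32)) + 3156) = 35332 + ((-37985/5724 + 9345/32) + 3156) = 35332 + (13068815/45792 + 3156) = 35332 + 157588367/45792 = 1775511311/45792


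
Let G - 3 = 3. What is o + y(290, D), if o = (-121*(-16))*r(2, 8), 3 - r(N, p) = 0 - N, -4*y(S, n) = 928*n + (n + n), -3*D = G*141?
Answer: 75245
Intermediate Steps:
G = 6 (G = 3 + 3 = 6)
D = -282 (D = -2*141 = -1/3*846 = -282)
y(S, n) = -465*n/2 (y(S, n) = -(928*n + (n + n))/4 = -(928*n + 2*n)/4 = -465*n/2)
r(N, p) = 3 + N (r(N, p) = 3 - (0 - N) = 3 - (-1)*N = 3 + N)
o = 9680 (o = (-121*(-16))*(3 + 2) = 1936*5 = 9680)
o + y(290, D) = 9680 - 465/2*(-282) = 9680 + 65565 = 75245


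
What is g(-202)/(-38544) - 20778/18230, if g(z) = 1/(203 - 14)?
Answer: -75681962539/66401097840 ≈ -1.1398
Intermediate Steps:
g(z) = 1/189
g(-202)/(-38544) - 20778/18230 = (1/189)/(-38544) - 20778/18230 = (1/189)*(-1/38544) - 20778*1/18230 = -1/7284816 - 10389/9115 = -75681962539/66401097840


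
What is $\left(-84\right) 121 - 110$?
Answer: $-10274$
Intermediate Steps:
$\left(-84\right) 121 - 110 = -10164 - 110 = -10274$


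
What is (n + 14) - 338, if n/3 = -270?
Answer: -1134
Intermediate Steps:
n = -810 (n = 3*(-270) = -810)
(n + 14) - 338 = (-810 + 14) - 338 = -796 - 338 = -1134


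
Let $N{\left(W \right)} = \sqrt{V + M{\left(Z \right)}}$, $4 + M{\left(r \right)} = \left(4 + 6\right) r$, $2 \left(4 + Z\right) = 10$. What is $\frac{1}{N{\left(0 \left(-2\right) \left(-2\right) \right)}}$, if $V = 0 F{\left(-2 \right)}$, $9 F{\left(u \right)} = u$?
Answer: $\frac{\sqrt{6}}{6} \approx 0.40825$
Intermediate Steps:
$Z = 1$ ($Z = -4 + \frac{1}{2} \cdot 10 = -4 + 5 = 1$)
$F{\left(u \right)} = \frac{u}{9}$
$M{\left(r \right)} = -4 + 10 r$ ($M{\left(r \right)} = -4 + \left(4 + 6\right) r = -4 + 10 r$)
$V = 0$ ($V = 0 \cdot \frac{1}{9} \left(-2\right) = 0 \left(- \frac{2}{9}\right) = 0$)
$N{\left(W \right)} = \sqrt{6}$ ($N{\left(W \right)} = \sqrt{0 + \left(-4 + 10 \cdot 1\right)} = \sqrt{0 + \left(-4 + 10\right)} = \sqrt{0 + 6} = \sqrt{6}$)
$\frac{1}{N{\left(0 \left(-2\right) \left(-2\right) \right)}} = \frac{1}{\sqrt{6}} = \frac{\sqrt{6}}{6}$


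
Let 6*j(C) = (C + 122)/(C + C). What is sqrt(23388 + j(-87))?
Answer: sqrt(708094073)/174 ≈ 152.93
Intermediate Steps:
j(C) = (122 + C)/(12*C) (j(C) = ((C + 122)/(C + C))/6 = ((122 + C)/((2*C)))/6 = ((122 + C)*(1/(2*C)))/6 = ((122 + C)/(2*C))/6 = (122 + C)/(12*C))
sqrt(23388 + j(-87)) = sqrt(23388 + (1/12)*(122 - 87)/(-87)) = sqrt(23388 + (1/12)*(-1/87)*35) = sqrt(23388 - 35/1044) = sqrt(24417037/1044) = sqrt(708094073)/174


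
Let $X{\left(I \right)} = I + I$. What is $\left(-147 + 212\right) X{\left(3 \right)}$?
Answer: $390$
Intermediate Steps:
$X{\left(I \right)} = 2 I$
$\left(-147 + 212\right) X{\left(3 \right)} = \left(-147 + 212\right) 2 \cdot 3 = 65 \cdot 6 = 390$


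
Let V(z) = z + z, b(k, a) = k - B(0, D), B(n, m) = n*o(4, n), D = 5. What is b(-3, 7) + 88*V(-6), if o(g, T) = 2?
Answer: -1059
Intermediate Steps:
B(n, m) = 2*n (B(n, m) = n*2 = 2*n)
b(k, a) = k (b(k, a) = k - 2*0 = k - 1*0 = k + 0 = k)
V(z) = 2*z
b(-3, 7) + 88*V(-6) = -3 + 88*(2*(-6)) = -3 + 88*(-12) = -3 - 1056 = -1059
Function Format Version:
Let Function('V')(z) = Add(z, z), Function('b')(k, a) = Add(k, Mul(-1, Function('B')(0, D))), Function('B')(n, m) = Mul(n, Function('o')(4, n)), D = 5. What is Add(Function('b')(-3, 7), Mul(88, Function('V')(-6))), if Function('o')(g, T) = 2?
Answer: -1059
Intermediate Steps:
Function('B')(n, m) = Mul(2, n) (Function('B')(n, m) = Mul(n, 2) = Mul(2, n))
Function('b')(k, a) = k (Function('b')(k, a) = Add(k, Mul(-1, Mul(2, 0))) = Add(k, Mul(-1, 0)) = Add(k, 0) = k)
Function('V')(z) = Mul(2, z)
Add(Function('b')(-3, 7), Mul(88, Function('V')(-6))) = Add(-3, Mul(88, Mul(2, -6))) = Add(-3, Mul(88, -12)) = Add(-3, -1056) = -1059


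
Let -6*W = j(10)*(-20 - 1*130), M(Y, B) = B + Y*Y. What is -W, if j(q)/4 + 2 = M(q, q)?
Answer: -10800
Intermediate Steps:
M(Y, B) = B + Y²
j(q) = -8 + 4*q + 4*q² (j(q) = -8 + 4*(q + q²) = -8 + (4*q + 4*q²) = -8 + 4*q + 4*q²)
W = 10800 (W = -(-8 + 4*10 + 4*10²)*(-20 - 1*130)/6 = -(-8 + 40 + 4*100)*(-20 - 130)/6 = -(-8 + 40 + 400)*(-150)/6 = -72*(-150) = -⅙*(-64800) = 10800)
-W = -1*10800 = -10800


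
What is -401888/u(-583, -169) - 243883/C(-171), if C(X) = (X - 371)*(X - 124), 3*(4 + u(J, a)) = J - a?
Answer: 32111620467/11352190 ≈ 2828.7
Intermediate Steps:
u(J, a) = -4 - a/3 + J/3 (u(J, a) = -4 + (J - a)/3 = -4 + (-a/3 + J/3) = -4 - a/3 + J/3)
C(X) = (-371 + X)*(-124 + X)
-401888/u(-583, -169) - 243883/C(-171) = -401888/(-4 - ⅓*(-169) + (⅓)*(-583)) - 243883/(46004 + (-171)² - 495*(-171)) = -401888/(-4 + 169/3 - 583/3) - 243883/(46004 + 29241 + 84645) = -401888/(-142) - 243883/159890 = -401888*(-1/142) - 243883*1/159890 = 200944/71 - 243883/159890 = 32111620467/11352190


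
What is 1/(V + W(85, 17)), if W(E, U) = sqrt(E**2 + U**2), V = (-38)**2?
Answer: 722/1038811 - 17*sqrt(26)/2077622 ≈ 0.00065330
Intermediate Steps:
V = 1444
1/(V + W(85, 17)) = 1/(1444 + sqrt(85**2 + 17**2)) = 1/(1444 + sqrt(7225 + 289)) = 1/(1444 + sqrt(7514)) = 1/(1444 + 17*sqrt(26))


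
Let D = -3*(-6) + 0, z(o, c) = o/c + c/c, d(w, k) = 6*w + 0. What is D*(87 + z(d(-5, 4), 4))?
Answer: 1449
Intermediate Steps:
d(w, k) = 6*w
z(o, c) = 1 + o/c (z(o, c) = o/c + 1 = 1 + o/c)
D = 18 (D = 18 + 0 = 18)
D*(87 + z(d(-5, 4), 4)) = 18*(87 + (4 + 6*(-5))/4) = 18*(87 + (4 - 30)/4) = 18*(87 + (¼)*(-26)) = 18*(87 - 13/2) = 18*(161/2) = 1449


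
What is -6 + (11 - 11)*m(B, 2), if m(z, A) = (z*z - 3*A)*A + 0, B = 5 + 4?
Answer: -6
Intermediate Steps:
B = 9
m(z, A) = A*(z² - 3*A) (m(z, A) = (z² - 3*A)*A + 0 = A*(z² - 3*A) + 0 = A*(z² - 3*A))
-6 + (11 - 11)*m(B, 2) = -6 + (11 - 11)*(2*(9² - 3*2)) = -6 + 0*(2*(81 - 6)) = -6 + 0*(2*75) = -6 + 0*150 = -6 + 0 = -6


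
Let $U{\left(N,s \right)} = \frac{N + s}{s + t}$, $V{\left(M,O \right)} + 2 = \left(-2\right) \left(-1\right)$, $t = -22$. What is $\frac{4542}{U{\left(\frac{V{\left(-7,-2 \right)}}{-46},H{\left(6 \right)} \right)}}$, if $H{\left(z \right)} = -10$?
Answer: $\frac{72672}{5} \approx 14534.0$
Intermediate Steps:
$V{\left(M,O \right)} = 0$ ($V{\left(M,O \right)} = -2 - -2 = -2 + 2 = 0$)
$U{\left(N,s \right)} = \frac{N + s}{-22 + s}$ ($U{\left(N,s \right)} = \frac{N + s}{s - 22} = \frac{N + s}{-22 + s}$)
$\frac{4542}{U{\left(\frac{V{\left(-7,-2 \right)}}{-46},H{\left(6 \right)} \right)}} = \frac{4542}{\frac{1}{-22 - 10} \left(\frac{0}{-46} - 10\right)} = \frac{4542}{\frac{1}{-32} \left(0 \left(- \frac{1}{46}\right) - 10\right)} = \frac{4542}{\left(- \frac{1}{32}\right) \left(0 - 10\right)} = \frac{4542}{\left(- \frac{1}{32}\right) \left(-10\right)} = \frac{4542}{\frac{5}{16}} = 4542 \cdot \frac{16}{5} = \frac{72672}{5}$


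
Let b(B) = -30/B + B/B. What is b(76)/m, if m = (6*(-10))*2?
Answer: -23/4560 ≈ -0.0050439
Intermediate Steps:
m = -120 (m = -60*2 = -120)
b(B) = 1 - 30/B (b(B) = -30/B + 1 = 1 - 30/B)
b(76)/m = ((-30 + 76)/76)/(-120) = ((1/76)*46)*(-1/120) = (23/38)*(-1/120) = -23/4560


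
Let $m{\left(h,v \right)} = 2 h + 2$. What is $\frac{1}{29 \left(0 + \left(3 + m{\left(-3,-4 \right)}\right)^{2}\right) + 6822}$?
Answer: $\frac{1}{6851} \approx 0.00014596$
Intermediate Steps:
$m{\left(h,v \right)} = 2 + 2 h$
$\frac{1}{29 \left(0 + \left(3 + m{\left(-3,-4 \right)}\right)^{2}\right) + 6822} = \frac{1}{29 \left(0 + \left(3 + \left(2 + 2 \left(-3\right)\right)\right)^{2}\right) + 6822} = \frac{1}{29 \left(0 + \left(3 + \left(2 - 6\right)\right)^{2}\right) + 6822} = \frac{1}{29 \left(0 + \left(3 - 4\right)^{2}\right) + 6822} = \frac{1}{29 \left(0 + \left(-1\right)^{2}\right) + 6822} = \frac{1}{29 \left(0 + 1\right) + 6822} = \frac{1}{29 \cdot 1 + 6822} = \frac{1}{29 + 6822} = \frac{1}{6851}$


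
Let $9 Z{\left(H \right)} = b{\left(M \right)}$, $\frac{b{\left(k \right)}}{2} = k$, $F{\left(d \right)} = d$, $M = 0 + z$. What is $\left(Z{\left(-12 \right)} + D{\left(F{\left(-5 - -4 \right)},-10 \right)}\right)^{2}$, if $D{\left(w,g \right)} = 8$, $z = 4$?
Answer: $\frac{6400}{81} \approx 79.012$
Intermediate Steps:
$M = 4$ ($M = 0 + 4 = 4$)
$b{\left(k \right)} = 2 k$
$Z{\left(H \right)} = \frac{8}{9}$ ($Z{\left(H \right)} = \frac{2 \cdot 4}{9} = \frac{1}{9} \cdot 8 = \frac{8}{9}$)
$\left(Z{\left(-12 \right)} + D{\left(F{\left(-5 - -4 \right)},-10 \right)}\right)^{2} = \left(\frac{8}{9} + 8\right)^{2} = \left(\frac{80}{9}\right)^{2} = \frac{6400}{81}$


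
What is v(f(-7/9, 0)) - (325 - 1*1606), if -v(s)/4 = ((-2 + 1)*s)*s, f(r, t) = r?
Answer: 103957/81 ≈ 1283.4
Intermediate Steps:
v(s) = 4*s² (v(s) = -4*(-2 + 1)*s*s = -4*(-s)*s = -(-4)*s² = 4*s²)
v(f(-7/9, 0)) - (325 - 1*1606) = 4*(-7/9)² - (325 - 1*1606) = 4*(-7*⅑)² - (325 - 1606) = 4*(-7/9)² - 1*(-1281) = 4*(49/81) + 1281 = 196/81 + 1281 = 103957/81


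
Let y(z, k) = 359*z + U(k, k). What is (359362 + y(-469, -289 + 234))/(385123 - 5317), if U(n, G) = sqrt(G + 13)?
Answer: 190991/379806 + I*sqrt(42)/379806 ≈ 0.50286 + 1.7063e-5*I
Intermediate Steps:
U(n, G) = sqrt(13 + G)
y(z, k) = sqrt(13 + k) + 359*z (y(z, k) = 359*z + sqrt(13 + k) = sqrt(13 + k) + 359*z)
(359362 + y(-469, -289 + 234))/(385123 - 5317) = (359362 + (sqrt(13 + (-289 + 234)) + 359*(-469)))/(385123 - 5317) = (359362 + (sqrt(13 - 55) - 168371))/379806 = (359362 + (sqrt(-42) - 168371))*(1/379806) = (359362 + (I*sqrt(42) - 168371))*(1/379806) = (359362 + (-168371 + I*sqrt(42)))*(1/379806) = (190991 + I*sqrt(42))*(1/379806) = 190991/379806 + I*sqrt(42)/379806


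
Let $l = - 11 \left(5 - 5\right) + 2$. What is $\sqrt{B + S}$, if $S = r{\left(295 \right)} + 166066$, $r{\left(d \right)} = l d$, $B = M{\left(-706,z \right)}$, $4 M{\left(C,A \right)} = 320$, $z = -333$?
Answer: $4 \sqrt{10421} \approx 408.33$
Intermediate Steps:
$l = 2$ ($l = \left(-11\right) 0 + 2 = 0 + 2 = 2$)
$M{\left(C,A \right)} = 80$ ($M{\left(C,A \right)} = \frac{1}{4} \cdot 320 = 80$)
$B = 80$
$r{\left(d \right)} = 2 d$
$S = 166656$ ($S = 2 \cdot 295 + 166066 = 590 + 166066 = 166656$)
$\sqrt{B + S} = \sqrt{80 + 166656} = \sqrt{166736} = 4 \sqrt{10421}$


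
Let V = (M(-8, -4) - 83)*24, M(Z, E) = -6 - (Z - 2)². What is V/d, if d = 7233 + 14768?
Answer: -648/3143 ≈ -0.20617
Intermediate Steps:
d = 22001
M(Z, E) = -6 - (-2 + Z)²
V = -4536 (V = ((-6 - (-2 - 8)²) - 83)*24 = ((-6 - 1*(-10)²) - 83)*24 = ((-6 - 1*100) - 83)*24 = ((-6 - 100) - 83)*24 = (-106 - 83)*24 = -189*24 = -4536)
V/d = -4536/22001 = -4536*1/22001 = -648/3143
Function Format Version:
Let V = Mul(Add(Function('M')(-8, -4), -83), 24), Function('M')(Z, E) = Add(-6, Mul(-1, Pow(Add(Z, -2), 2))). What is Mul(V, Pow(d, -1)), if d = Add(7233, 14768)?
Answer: Rational(-648, 3143) ≈ -0.20617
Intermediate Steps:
d = 22001
Function('M')(Z, E) = Add(-6, Mul(-1, Pow(Add(-2, Z), 2)))
V = -4536 (V = Mul(Add(Add(-6, Mul(-1, Pow(Add(-2, -8), 2))), -83), 24) = Mul(Add(Add(-6, Mul(-1, Pow(-10, 2))), -83), 24) = Mul(Add(Add(-6, Mul(-1, 100)), -83), 24) = Mul(Add(Add(-6, -100), -83), 24) = Mul(Add(-106, -83), 24) = Mul(-189, 24) = -4536)
Mul(V, Pow(d, -1)) = Mul(-4536, Pow(22001, -1)) = Mul(-4536, Rational(1, 22001)) = Rational(-648, 3143)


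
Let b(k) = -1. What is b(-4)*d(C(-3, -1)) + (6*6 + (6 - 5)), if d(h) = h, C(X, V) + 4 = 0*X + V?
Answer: 42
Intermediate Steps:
C(X, V) = -4 + V (C(X, V) = -4 + (0*X + V) = -4 + (0 + V) = -4 + V)
b(-4)*d(C(-3, -1)) + (6*6 + (6 - 5)) = -(-4 - 1) + (6*6 + (6 - 5)) = -1*(-5) + (36 + 1) = 5 + 37 = 42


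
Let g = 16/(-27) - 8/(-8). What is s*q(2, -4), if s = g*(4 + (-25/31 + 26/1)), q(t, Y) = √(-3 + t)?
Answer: 9955*I/837 ≈ 11.894*I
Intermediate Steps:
g = 11/27 (g = 16*(-1/27) - 8*(-⅛) = -16/27 + 1 = 11/27 ≈ 0.40741)
s = 9955/837 (s = 11*(4 + (-25/31 + 26/1))/27 = 11*(4 + (-25*1/31 + 26*1))/27 = 11*(4 + (-25/31 + 26))/27 = 11*(4 + 781/31)/27 = (11/27)*(905/31) = 9955/837 ≈ 11.894)
s*q(2, -4) = 9955*√(-3 + 2)/837 = 9955*√(-1)/837 = 9955*I/837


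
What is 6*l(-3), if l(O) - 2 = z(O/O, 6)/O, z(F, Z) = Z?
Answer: 0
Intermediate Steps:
l(O) = 2 + 6/O
6*l(-3) = 6*(2 + 6/(-3)) = 6*(2 + 6*(-⅓)) = 6*(2 - 2) = 6*0 = 0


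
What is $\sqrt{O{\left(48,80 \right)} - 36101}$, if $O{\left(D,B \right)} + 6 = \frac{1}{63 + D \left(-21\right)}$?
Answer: $\frac{2 i \sqrt{895679295}}{315} \approx 190.02 i$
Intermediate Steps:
$O{\left(D,B \right)} = -6 + \frac{1}{63 - 21 D}$ ($O{\left(D,B \right)} = -6 + \frac{1}{63 + D \left(-21\right)} = -6 + \frac{1}{63 - 21 D}$)
$\sqrt{O{\left(48,80 \right)} - 36101} = \sqrt{\frac{377 - 6048}{21 \left(-3 + 48\right)} - 36101} = \sqrt{\frac{377 - 6048}{21 \cdot 45} - 36101} = \sqrt{\frac{1}{21} \cdot \frac{1}{45} \left(-5671\right) - 36101} = \sqrt{- \frac{5671}{945} - 36101} = \sqrt{- \frac{34121116}{945}} = \frac{2 i \sqrt{895679295}}{315}$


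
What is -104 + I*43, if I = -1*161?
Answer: -7027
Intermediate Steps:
I = -161
-104 + I*43 = -104 - 161*43 = -104 - 6923 = -7027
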